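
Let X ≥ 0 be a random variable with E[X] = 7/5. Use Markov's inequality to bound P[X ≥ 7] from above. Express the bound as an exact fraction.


μ = E[X] = 7/5, a = 7.
Markov: P[X ≥ 7] ≤ μ/a = (7/5)/7 = 1/5.
Numerically: ≈ 0.20000.
(Since a = 7 > μ = 1.40000, the bound 1/5 is < 1 and informative.)

P[X ≥ 7] ≤ 1/5 ≈ 0.20000.


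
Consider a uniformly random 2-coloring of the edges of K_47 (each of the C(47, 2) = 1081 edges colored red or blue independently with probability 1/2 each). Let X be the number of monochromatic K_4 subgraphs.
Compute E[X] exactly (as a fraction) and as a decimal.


Let X = Σ_S X_S over the C(47, 4) = 178365 subsets S of size 4, where X_S = 1 if the K_4 on S is monochromatic.
For a fixed S, the K_4 on S has C(4, 2) = 6 edges. P[all 6 edges red] = (1/2)^6, and likewise for blue, so P[monochromatic] = 2·(1/2)^6 = 2^{1 − 6} = 1/32.
By linearity: E[X] = C(47, 4) · 2^{1 − 6} = 178365 · 1/32 = 178365/32.
Numerically: E[X] ≈ 5573.90625.

E[X] = C(47,4)·2^(1−C(4,2)) = 178365/32 ≈ 5573.90625.


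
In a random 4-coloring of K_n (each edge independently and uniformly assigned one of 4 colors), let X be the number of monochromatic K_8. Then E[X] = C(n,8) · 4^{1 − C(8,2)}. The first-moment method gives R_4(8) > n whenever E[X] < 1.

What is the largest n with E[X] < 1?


We need C(n, 8) · 4^{1 − 28} < 1, i.e. C(n, 8) < 4^{28 − 1} = 18014398509481984.
Check values of n near the boundary:
  n = 407: C(407, 8) = 17424959239309050; 17424959239309050 < 18014398509481984? YES
  n = 408: C(408, 8) = 17773458424095231; 17773458424095231 < 18014398509481984? YES
  n = 409: C(409, 8) = 18128041135797879; 18128041135797879 < 18014398509481984? NO
  n = 410: C(410, 8) = 18488798173326195; 18488798173326195 < 18014398509481984? NO
The largest n with C(n, 8) < 18014398509481984 is n = 408 (where E[X] = 17773458424095231/18014398509481984 ≈ 0.987). Hence R_4(8) > 408, i.e. R_4(8) ≥ 409.

Largest n = 408; hence R_4(8) > 408.


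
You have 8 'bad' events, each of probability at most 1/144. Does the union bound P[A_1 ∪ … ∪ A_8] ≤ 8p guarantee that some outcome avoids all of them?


Union bound: P[∪_{i=1}^{8} A_i] ≤ Σ_i P[A_i] ≤ 8·p = 8·(1/144) = 1/18.
Numerically: 1/18 ≈ 0.0556.
Is 1/18 < 1? YES.
Since P[∪ A_i] ≤ 1/18 < 1, the complement has P[∩ A_i^c] ≥ 1 − 1/18 = 17/18 > 0, so some outcome avoids every A_i.

8·p = 1/18 ≈ 0.0556; existence CERTIFIED by the union bound.


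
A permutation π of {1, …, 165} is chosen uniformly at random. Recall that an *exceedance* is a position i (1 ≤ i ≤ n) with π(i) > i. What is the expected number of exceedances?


Write X = Σ_{i=1}^{165} X_i, where X_i = 1_{π(i) > i}.
For each fixed i, π(i) is uniform over {1, …, 165} (marginal of a uniform permutation), so P[π(i) > i] = (n − i)/n. Summing: Σ_{i=1}^{165} (n − i)/n = (0 + 1 + … + 164)/165 = 165(165 − 1)/(2·165) = (165 − 1)/2.
Hence E[X] = Σ_{i=1}^{165} (165 − i)/165 = 82 ≈ 82.000.

E[X] = 82 = 82.000.


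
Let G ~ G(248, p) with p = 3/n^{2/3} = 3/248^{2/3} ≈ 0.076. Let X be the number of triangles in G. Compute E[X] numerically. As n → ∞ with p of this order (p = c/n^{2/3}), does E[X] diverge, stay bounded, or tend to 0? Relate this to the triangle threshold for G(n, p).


Number of potential triangles: C(248, 3) = 2511496.
Each occurs with probability p³ ≈ (0.076)³ ≈ 4.389958e-04.
By linearity: E[X] = C(248, 3)·p³ ≈ 2511496 · 4.389958e-04 ≈ 1102.5363.
Since α = 2/3 < 1, p = c/n^{2/3} ≫ 1/n is above the triangle threshold p ~ 1/n. Asymptotically E[X] ~ (c³/6)·n^{3(1−α)} = (3³/6)·n^{1} → ∞; triangles are abundant w.h.p.

E[X] ≈ 1102.5363; in regime p = Θ(1/n^{2/3}) E[X] diverges (above the triangle threshold p ~ 1/n).


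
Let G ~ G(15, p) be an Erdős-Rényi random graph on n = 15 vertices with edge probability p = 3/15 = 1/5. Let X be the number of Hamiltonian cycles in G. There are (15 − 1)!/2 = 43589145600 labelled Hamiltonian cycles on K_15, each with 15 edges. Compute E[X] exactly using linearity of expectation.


K_15 has (15 − 1)!/2 = 43589145600 labelled Hamiltonian cycles.
For each such Hamiltonian cycle H, let X_H = 1 if all 15 edges of H are present in G. Then P[X_H = 1] = p^{15} = (1/5)^{15} = 1/30517578125.
By linearity of expectation: E[X] = Σ_H E[X_H] = 43589145600 · p^{15} = 43589145600 · 1/30517578125 = 1743565824/1220703125.
Numerically: E[X] ≈ 1.43.

E[X] = 43589145600 · (1/5)^{15} = 1743565824/1220703125 ≈ 1.43.


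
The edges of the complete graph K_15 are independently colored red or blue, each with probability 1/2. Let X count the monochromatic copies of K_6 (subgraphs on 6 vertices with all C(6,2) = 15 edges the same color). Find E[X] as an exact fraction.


Let X = Σ_S X_S over the C(15, 6) = 5005 subsets S of size 6, where X_S = 1 if the K_6 on S is monochromatic.
For a fixed S, the K_6 on S has C(6, 2) = 15 edges. P[all 15 edges red] = (1/2)^15, and likewise for blue, so P[monochromatic] = 2·(1/2)^15 = 2^{1 − 15} = 1/16384.
Summing: E[X] = C(15, 6) · 2^{1 − 15} = 5005 · 1/16384 = 5005/16384.
Numerically: E[X] ≈ 0.3055.

E[X] = C(15,6)·2^(1−C(6,2)) = 5005/16384 ≈ 0.3055.


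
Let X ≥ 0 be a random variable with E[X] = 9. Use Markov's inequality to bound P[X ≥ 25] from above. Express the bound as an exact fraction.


μ = E[X] = 9, a = 25.
Markov: P[X ≥ 25] ≤ μ/a = (9)/25 = 9/25.
Numerically: ≈ 0.360000.
(Since a = 25 > μ = 9.000000, the bound 9/25 is < 1 and informative.)

P[X ≥ 25] ≤ 9/25 ≈ 0.360000.


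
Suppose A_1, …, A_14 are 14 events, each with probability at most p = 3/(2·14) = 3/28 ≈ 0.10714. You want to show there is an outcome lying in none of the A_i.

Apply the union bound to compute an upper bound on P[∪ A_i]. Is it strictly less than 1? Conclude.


Union bound: P[∪_{i=1}^{14} A_i] ≤ Σ_i P[A_i] ≤ 14·p = 14·(3/28) = 3/2.
Numerically: 3/2 ≈ 1.50000.
Is 3/2 < 1? NO.
Since the bound 3/2 is ≥ 1, the union bound is uninformative here; it does NOT by itself certify existence.

14·p = 3/2 ≈ 1.50000; existence NOT certified by the union bound.


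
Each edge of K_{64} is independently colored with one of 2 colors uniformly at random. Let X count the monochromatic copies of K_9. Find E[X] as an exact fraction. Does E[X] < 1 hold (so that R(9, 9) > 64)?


E[X] = C(64, 9) · 2^{1 − 36} = 27540584512 · 2^{−35} = 27540584512/34359738368.
As a reduced fraction: E[X] = 430321633/536870912 ≈ 0.802.
Is E[X] < 1? YES.
Since E[X] < 1, there exists a 2-coloring of K_{64} with no monochromatic K_9; hence R(9, 9) > 64.

E[X] = 430321633/536870912 ≈ 0.802; E[X] < 1, so R(9, 9) > 64.


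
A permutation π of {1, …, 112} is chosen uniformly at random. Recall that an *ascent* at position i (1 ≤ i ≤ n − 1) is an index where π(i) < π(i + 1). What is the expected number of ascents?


Write X = Σ X_I over i = 1, …, 111, with X_I the indicator of one ascent.
There are 111 indicators.
For each fixed i, the pair (π(i), π(i+1)) is a uniformly random ordered pair of distinct values from {1, …, 112}; by symmetry P[π(i) < π(i+1)] = 1/2.
By linearity: E[X] = 111 · (1/2) = (112 − 1) · (1/2) = 111/2 ≈ 55.50000.

E[X] = 111/2 = 55.50000.


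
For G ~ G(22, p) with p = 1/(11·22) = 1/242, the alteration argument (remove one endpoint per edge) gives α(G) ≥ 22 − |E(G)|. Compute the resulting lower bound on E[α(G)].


E[|E(G)|] = C(22, 2)·p = 231 · (1/242) = 21/22.
E[α(G)] ≥ n − E[|E(G)|] = 22 − 21/22 = 463/22.
Numerically: ≈ 21.04545.
(This is only a lower bound; the true E[α(G)] may be larger.)

E[α(G)] ≥ 463/22 ≈ 21.04545.


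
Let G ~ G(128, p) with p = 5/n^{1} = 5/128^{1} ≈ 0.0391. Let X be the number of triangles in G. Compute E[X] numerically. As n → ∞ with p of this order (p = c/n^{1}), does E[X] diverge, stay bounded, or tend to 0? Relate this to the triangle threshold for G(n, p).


Number of potential triangles: C(128, 3) = 341376.
Each occurs with probability p³ ≈ (0.0391)³ ≈ 5.96046e-05.
By linearity: E[X] = C(128, 3)·p³ ≈ 341376 · 5.96046e-05 ≈ 20.348.
Here α = 1, so p = 5/n is exactly at the triangle threshold p ~ 1/n. Asymptotically E[X] → c³/6 = 5³/6 = 125/6 ≈ 20.833, a bounded constant. In this regime the triangle count is asymptotically Poisson(c³/6).

E[X] ≈ 20.348; in regime p = Θ(1/n^{1}) E[X] stays bounded (at the triangle threshold p ~ 1/n).


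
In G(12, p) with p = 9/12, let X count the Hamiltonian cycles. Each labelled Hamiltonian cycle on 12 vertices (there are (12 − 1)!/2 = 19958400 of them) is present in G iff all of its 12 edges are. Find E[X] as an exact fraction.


K_12 has (12 − 1)!/2 = 19958400 labelled Hamiltonian cycles.
For each such Hamiltonian cycle H, let X_H = 1 if all 12 edges of H are present in G. Then P[X_H = 1] = p^{12} = (3/4)^{12} = 531441/16777216.
Summing the indicators: E[X] = Σ_H E[X_H] = 19958400 · p^{12} = 19958400 · 531441/16777216 = 82864937925/131072.
Numerically: E[X] ≈ 6.322e+05.

E[X] = 19958400 · (3/4)^{12} = 82864937925/131072 ≈ 6.322e+05.


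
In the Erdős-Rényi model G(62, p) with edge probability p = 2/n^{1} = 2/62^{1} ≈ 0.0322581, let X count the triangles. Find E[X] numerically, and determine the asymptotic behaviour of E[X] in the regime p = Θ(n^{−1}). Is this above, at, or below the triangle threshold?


Number of potential triangles: C(62, 3) = 37820.
Each occurs with probability p³ ≈ (0.0322581)³ ≈ 3.35671847e-05.
By linearity: E[X] = C(62, 3)·p³ ≈ 37820 · 3.35671847e-05 ≈ 1.269511.
Here α = 1, so p = 2/n is exactly at the triangle threshold p ~ 1/n. Asymptotically E[X] → c³/6 = 2³/6 = 4/3 ≈ 1.333333, a bounded constant. In this regime the triangle count is asymptotically Poisson(c³/6).

E[X] ≈ 1.269511; in regime p = Θ(1/n^{1}) E[X] stays bounded (at the triangle threshold p ~ 1/n).


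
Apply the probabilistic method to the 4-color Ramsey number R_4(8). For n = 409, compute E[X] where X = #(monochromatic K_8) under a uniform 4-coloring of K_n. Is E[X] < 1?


E[X] = C(409, 8) · 4^{1 − 28} = 18128041135797879 · 4^{−27} = 18128041135797879/18014398509481984.
As a reduced fraction: E[X] = 18128041135797879/18014398509481984 ≈ 1.006.
Is E[X] < 1? NO.
Since E[X] ≥ 1, the first-moment bound is inconclusive at n = 409; it does NOT by itself certify R_4(8) > 409.

E[X] = 18128041135797879/18014398509481984 ≈ 1.006; E[X] ≥ 1; first-moment method inconclusive here.


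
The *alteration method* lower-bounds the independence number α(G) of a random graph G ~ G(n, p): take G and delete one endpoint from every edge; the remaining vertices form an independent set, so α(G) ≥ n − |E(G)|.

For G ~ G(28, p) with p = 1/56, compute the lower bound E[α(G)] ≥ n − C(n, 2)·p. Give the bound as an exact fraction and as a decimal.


E[|E(G)|] = C(28, 2)·p = 378 · (1/56) = 27/4.
E[α(G)] ≥ n − E[|E(G)|] = 28 − 27/4 = 85/4.
Numerically: ≈ 21.250.
(This is only a lower bound; the true E[α(G)] may be larger.)

E[α(G)] ≥ 85/4 ≈ 21.250.


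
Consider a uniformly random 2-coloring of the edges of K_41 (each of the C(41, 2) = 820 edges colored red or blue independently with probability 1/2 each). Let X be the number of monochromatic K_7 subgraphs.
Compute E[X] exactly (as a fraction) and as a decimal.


Let X = Σ_S X_S over the C(41, 7) = 22481940 subsets S of size 7, where X_S = 1 if the K_7 on S is monochromatic.
For a fixed S, the K_7 on S has C(7, 2) = 21 edges. P[all 21 edges red] = (1/2)^21, and likewise for blue, so P[monochromatic] = 2·(1/2)^21 = 2^{1 − 21} = 1/1048576.
By linearity: E[X] = C(41, 7) · 2^{1 − 21} = 22481940 · 1/1048576 = 5620485/262144.
Numerically: E[X] ≈ 21.440449.

E[X] = C(41,7)·2^(1−C(7,2)) = 5620485/262144 ≈ 21.440449.


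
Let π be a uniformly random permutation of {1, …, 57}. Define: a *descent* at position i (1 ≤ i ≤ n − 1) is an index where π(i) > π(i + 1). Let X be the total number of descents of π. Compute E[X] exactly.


Write X = Σ X_I over i = 1, …, 56, with X_I the indicator of one descent.
There are 56 indicators.
For each fixed i, the pair (π(i), π(i+1)) is a uniformly random ordered pair of distinct values from {1, …, 57}; by symmetry P[π(i) > π(i+1)] = 1/2.
By linearity: E[X] = 56 · (1/2) = (57 − 1) · (1/2) = 28 ≈ 28.000000.

E[X] = 28 = 28.000000.


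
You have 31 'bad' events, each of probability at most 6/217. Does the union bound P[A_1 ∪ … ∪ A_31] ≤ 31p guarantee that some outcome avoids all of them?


Union bound: P[∪_{i=1}^{31} A_i] ≤ Σ_i P[A_i] ≤ 31·p = 31·(6/217) = 6/7.
Numerically: 6/7 ≈ 0.857143.
Is 6/7 < 1? YES.
Since P[∪ A_i] ≤ 6/7 < 1, the complement has P[∩ A_i^c] ≥ 1 − 6/7 = 1/7 > 0, so some outcome avoids every A_i.

31·p = 6/7 ≈ 0.857143; existence CERTIFIED by the union bound.


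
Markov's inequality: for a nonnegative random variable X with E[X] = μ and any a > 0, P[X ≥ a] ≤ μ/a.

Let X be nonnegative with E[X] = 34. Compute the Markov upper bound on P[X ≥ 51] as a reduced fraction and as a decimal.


μ = E[X] = 34, a = 51.
Markov: P[X ≥ 51] ≤ μ/a = (34)/51 = 2/3.
Numerically: ≈ 0.66667.
(Since a = 51 > μ = 34.00000, the bound 2/3 is < 1 and informative.)

P[X ≥ 51] ≤ 2/3 ≈ 0.66667.


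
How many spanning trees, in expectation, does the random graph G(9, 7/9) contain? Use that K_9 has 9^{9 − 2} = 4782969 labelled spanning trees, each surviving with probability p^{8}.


K_9 has 9^{9 − 2} = 4782969 labelled spanning trees.
For each such spanning tree H, let X_H = 1 if all 8 edges of H are present in G. Then P[X_H = 1] = p^{8} = (7/9)^{8} = 5764801/43046721.
Summing the indicators: E[X] = Σ_H E[X_H] = 4782969 · p^{8} = 4782969 · 5764801/43046721 = 5764801/9.
Numerically: E[X] ≈ 6.4053e+05.

E[X] = 4782969 · (7/9)^{8} = 5764801/9 ≈ 6.4053e+05.


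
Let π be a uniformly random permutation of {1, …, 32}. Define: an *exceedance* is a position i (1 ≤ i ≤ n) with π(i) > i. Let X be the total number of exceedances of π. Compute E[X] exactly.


Write X = Σ_{i=1}^{32} X_i, where X_i = 1_{π(i) > i}.
For each fixed i, π(i) is uniform over {1, …, 32} (marginal of a uniform permutation), so P[π(i) > i] = (n − i)/n. Summing: Σ_{i=1}^{32} (n − i)/n = (0 + 1 + … + 31)/32 = 32(32 − 1)/(2·32) = (32 − 1)/2.
Hence E[X] = Σ_{i=1}^{32} (32 − i)/32 = 31/2 ≈ 15.500000.

E[X] = 31/2 = 15.500000.


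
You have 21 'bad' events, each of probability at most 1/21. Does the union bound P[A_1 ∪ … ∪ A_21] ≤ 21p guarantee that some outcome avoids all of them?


Union bound: P[∪_{i=1}^{21} A_i] ≤ Σ_i P[A_i] ≤ 21·p = 21·(1/21) = 1.
Numerically: 1 ≈ 1.0000.
Is 1 < 1? NO.
Since the bound 1 is ≥ 1, the union bound is uninformative here; it does NOT by itself certify existence.

21·p = 1 ≈ 1.0000; existence NOT certified by the union bound.


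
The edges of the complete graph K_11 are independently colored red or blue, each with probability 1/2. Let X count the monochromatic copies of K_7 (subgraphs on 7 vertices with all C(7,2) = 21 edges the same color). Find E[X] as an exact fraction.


Let X = Σ_S X_S over the C(11, 7) = 330 subsets S of size 7, where X_S = 1 if the K_7 on S is monochromatic.
For a fixed S, the K_7 on S has C(7, 2) = 21 edges. P[all 21 edges red] = (1/2)^21, and likewise for blue, so P[monochromatic] = 2·(1/2)^21 = 2^{1 − 21} = 1/1048576.
By linearity of expectation: E[X] = C(11, 7) · 2^{1 − 21} = 330 · 1/1048576 = 165/524288.
Numerically: E[X] ≈ 0.000315.

E[X] = C(11,7)·2^(1−C(7,2)) = 165/524288 ≈ 0.000315.


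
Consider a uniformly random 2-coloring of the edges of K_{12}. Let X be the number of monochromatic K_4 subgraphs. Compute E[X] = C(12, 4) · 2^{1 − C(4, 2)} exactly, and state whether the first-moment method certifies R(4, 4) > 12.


E[X] = C(12, 4) · 2^{1 − 6} = 495 · 2^{−5} = 495/32.
As a reduced fraction: E[X] = 495/32 ≈ 15.46875.
Is E[X] < 1? NO.
Since E[X] ≥ 1, the first-moment bound is inconclusive at n = 12; it does NOT by itself certify R(4, 4) > 12.

E[X] = 495/32 ≈ 15.46875; E[X] ≥ 1; first-moment method inconclusive here.


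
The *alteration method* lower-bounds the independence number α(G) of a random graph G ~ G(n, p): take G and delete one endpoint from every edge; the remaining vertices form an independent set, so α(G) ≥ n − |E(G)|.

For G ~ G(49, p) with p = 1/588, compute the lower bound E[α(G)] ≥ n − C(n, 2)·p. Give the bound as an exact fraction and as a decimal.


E[|E(G)|] = C(49, 2)·p = 1176 · (1/588) = 2.
E[α(G)] ≥ n − E[|E(G)|] = 49 − 2 = 47.
Numerically: ≈ 47.000.
(This is only a lower bound; the true E[α(G)] may be larger.)

E[α(G)] ≥ 47 ≈ 47.000.


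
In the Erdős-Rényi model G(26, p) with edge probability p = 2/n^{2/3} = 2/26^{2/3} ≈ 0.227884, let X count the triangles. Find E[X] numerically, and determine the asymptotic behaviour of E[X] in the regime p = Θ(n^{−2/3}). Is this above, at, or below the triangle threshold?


Number of potential triangles: C(26, 3) = 2600.
Each occurs with probability p³ ≈ (0.227884)³ ≈ 1.18343195e-02.
By linearity: E[X] = C(26, 3)·p³ ≈ 2600 · 1.18343195e-02 ≈ 30.769231.
Since α = 2/3 < 1, p = c/n^{2/3} ≫ 1/n is above the triangle threshold p ~ 1/n. Asymptotically E[X] ~ (c³/6)·n^{3(1−α)} = (2³/6)·n^{1} → ∞; triangles are abundant w.h.p.

E[X] ≈ 30.769231; in regime p = Θ(1/n^{2/3}) E[X] diverges (above the triangle threshold p ~ 1/n).


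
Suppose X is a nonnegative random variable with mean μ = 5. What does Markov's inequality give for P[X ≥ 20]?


μ = E[X] = 5, a = 20.
Markov: P[X ≥ 20] ≤ μ/a = (5)/20 = 1/4.
Numerically: ≈ 0.250.
(Since a = 20 > μ = 5.000, the bound 1/4 is < 1 and informative.)

P[X ≥ 20] ≤ 1/4 ≈ 0.250.


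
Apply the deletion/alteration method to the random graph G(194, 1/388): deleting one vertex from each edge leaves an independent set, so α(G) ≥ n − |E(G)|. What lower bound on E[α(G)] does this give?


E[|E(G)|] = C(194, 2)·p = 18721 · (1/388) = 193/4.
E[α(G)] ≥ n − E[|E(G)|] = 194 − 193/4 = 583/4.
Numerically: ≈ 145.750.
(This is only a lower bound; the true E[α(G)] may be larger.)

E[α(G)] ≥ 583/4 ≈ 145.750.


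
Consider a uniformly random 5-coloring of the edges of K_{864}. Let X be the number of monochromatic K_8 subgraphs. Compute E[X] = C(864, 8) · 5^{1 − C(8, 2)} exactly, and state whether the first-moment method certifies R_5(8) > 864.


E[X] = C(864, 8) · 5^{1 − 28} = 7455455062926006708 · 5^{−27} = 7455455062926006708/7450580596923828125.
As a reduced fraction: E[X] = 7455455062926006708/7450580596923828125 ≈ 1.000654.
Is E[X] < 1? NO.
Since E[X] ≥ 1, the first-moment bound is inconclusive at n = 864; it does NOT by itself certify R_5(8) > 864.

E[X] = 7455455062926006708/7450580596923828125 ≈ 1.000654; E[X] ≥ 1; first-moment method inconclusive here.


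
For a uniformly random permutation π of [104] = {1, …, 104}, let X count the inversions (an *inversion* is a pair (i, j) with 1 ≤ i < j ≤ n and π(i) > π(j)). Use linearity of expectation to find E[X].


Write X = Σ X_I over the C(104, 2) = 5356 pairs i < j, with X_I the indicator of one inversion.
There are 5356 indicators.
For each fixed pair i < j, the values π(i) and π(j) are two distinct elements of {1, …, 104} in uniformly random order; by symmetry P[π(i) > π(j)] = 1/2.
By linearity: E[X] = 5356 · (1/2) = C(104, 2) · (1/2) = 5356/2 = 2678 ≈ 2678.0000.

E[X] = 2678 = 2678.0000.


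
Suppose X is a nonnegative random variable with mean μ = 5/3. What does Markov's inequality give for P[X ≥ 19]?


μ = E[X] = 5/3, a = 19.
Markov: P[X ≥ 19] ≤ μ/a = (5/3)/19 = 5/57.
Numerically: ≈ 0.08772.
(Since a = 19 > μ = 1.66667, the bound 5/57 is < 1 and informative.)

P[X ≥ 19] ≤ 5/57 ≈ 0.08772.


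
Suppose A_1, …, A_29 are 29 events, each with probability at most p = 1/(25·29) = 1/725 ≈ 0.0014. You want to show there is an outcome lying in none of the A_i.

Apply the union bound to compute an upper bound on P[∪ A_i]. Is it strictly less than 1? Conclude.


Union bound: P[∪_{i=1}^{29} A_i] ≤ Σ_i P[A_i] ≤ 29·p = 29·(1/725) = 1/25.
Numerically: 1/25 ≈ 0.0400.
Is 1/25 < 1? YES.
Since P[∪ A_i] ≤ 1/25 < 1, the complement has P[∩ A_i^c] ≥ 1 − 1/25 = 24/25 > 0, so some outcome avoids every A_i.

29·p = 1/25 ≈ 0.0400; existence CERTIFIED by the union bound.


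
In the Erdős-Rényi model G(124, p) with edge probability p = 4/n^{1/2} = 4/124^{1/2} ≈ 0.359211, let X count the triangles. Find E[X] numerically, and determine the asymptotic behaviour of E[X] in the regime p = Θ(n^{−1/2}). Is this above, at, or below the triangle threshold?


Number of potential triangles: C(124, 3) = 310124.
Each occurs with probability p³ ≈ (0.359211)³ ≈ 4.63497554e-02.
By linearity: E[X] = C(124, 3)·p³ ≈ 310124 · 4.63497554e-02 ≈ 14374.171532.
Since α = 1/2 < 1, p = c/n^{1/2} ≫ 1/n is above the triangle threshold p ~ 1/n. Asymptotically E[X] ~ (c³/6)·n^{3(1−α)} = (4³/6)·n^{1.5} → ∞; triangles are abundant w.h.p.

E[X] ≈ 14374.171532; in regime p = Θ(1/n^{1/2}) E[X] diverges (above the triangle threshold p ~ 1/n).


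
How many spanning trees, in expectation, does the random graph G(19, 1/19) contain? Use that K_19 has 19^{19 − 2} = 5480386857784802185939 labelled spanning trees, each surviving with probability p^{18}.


K_19 has 19^{19 − 2} = 5480386857784802185939 labelled spanning trees.
For each such spanning tree H, let X_H = 1 if all 18 edges of H are present in G. Then P[X_H = 1] = p^{18} = (1/19)^{18} = 1/104127350297911241532841.
By linearity: E[X] = Σ_H E[X_H] = 5480386857784802185939 · p^{18} = 5480386857784802185939 · 1/104127350297911241532841 = 1/19.
Numerically: E[X] ≈ 0.052632.

E[X] = 5480386857784802185939 · (1/19)^{18} = 1/19 ≈ 0.052632.


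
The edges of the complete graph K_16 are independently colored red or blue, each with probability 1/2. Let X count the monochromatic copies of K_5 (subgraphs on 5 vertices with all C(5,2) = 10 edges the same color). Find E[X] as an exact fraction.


Let X = Σ_S X_S over the C(16, 5) = 4368 subsets S of size 5, where X_S = 1 if the K_5 on S is monochromatic.
For a fixed S, the K_5 on S has C(5, 2) = 10 edges. P[all 10 edges red] = (1/2)^10, and likewise for blue, so P[monochromatic] = 2·(1/2)^10 = 2^{1 − 10} = 1/512.
By linearity: E[X] = C(16, 5) · 2^{1 − 10} = 4368 · 1/512 = 273/32.
Numerically: E[X] ≈ 8.5312.

E[X] = C(16,5)·2^(1−C(5,2)) = 273/32 ≈ 8.5312.


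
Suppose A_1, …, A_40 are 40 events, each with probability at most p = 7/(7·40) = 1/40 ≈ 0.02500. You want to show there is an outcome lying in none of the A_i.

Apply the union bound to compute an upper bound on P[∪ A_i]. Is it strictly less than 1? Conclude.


Union bound: P[∪_{i=1}^{40} A_i] ≤ Σ_i P[A_i] ≤ 40·p = 40·(1/40) = 1.
Numerically: 1 ≈ 1.00000.
Is 1 < 1? NO.
Since the bound 1 is ≥ 1, the union bound is uninformative here; it does NOT by itself certify existence.

40·p = 1 ≈ 1.00000; existence NOT certified by the union bound.


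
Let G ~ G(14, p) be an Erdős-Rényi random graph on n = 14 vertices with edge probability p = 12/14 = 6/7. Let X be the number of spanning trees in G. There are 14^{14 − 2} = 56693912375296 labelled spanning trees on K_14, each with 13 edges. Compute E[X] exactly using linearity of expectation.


K_14 has 14^{14 − 2} = 56693912375296 labelled spanning trees.
For each such spanning tree H, let X_H = 1 if all 13 edges of H are present in G. Then P[X_H = 1] = p^{13} = (6/7)^{13} = 13060694016/96889010407.
By linearity: E[X] = Σ_H E[X_H] = 56693912375296 · p^{13} = 56693912375296 · 13060694016/96889010407 = 53496602689536/7.
Numerically: E[X] ≈ 7.6424e+12.

E[X] = 56693912375296 · (6/7)^{13} = 53496602689536/7 ≈ 7.6424e+12.


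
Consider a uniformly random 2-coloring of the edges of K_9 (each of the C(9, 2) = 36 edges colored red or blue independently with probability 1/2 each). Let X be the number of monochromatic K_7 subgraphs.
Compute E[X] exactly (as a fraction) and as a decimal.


Let X = Σ_S X_S over the C(9, 7) = 36 subsets S of size 7, where X_S = 1 if the K_7 on S is monochromatic.
For a fixed S, the K_7 on S has C(7, 2) = 21 edges. P[all 21 edges red] = (1/2)^21, and likewise for blue, so P[monochromatic] = 2·(1/2)^21 = 2^{1 − 21} = 1/1048576.
By linearity: E[X] = C(9, 7) · 2^{1 − 21} = 36 · 1/1048576 = 9/262144.
Numerically: E[X] ≈ 0.000034.

E[X] = C(9,7)·2^(1−C(7,2)) = 9/262144 ≈ 0.000034.


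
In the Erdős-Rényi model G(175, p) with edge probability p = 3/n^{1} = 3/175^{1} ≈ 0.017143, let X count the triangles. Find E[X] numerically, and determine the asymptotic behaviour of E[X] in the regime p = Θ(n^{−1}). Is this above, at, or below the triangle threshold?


Number of potential triangles: C(175, 3) = 877975.
Each occurs with probability p³ ≈ (0.017143)³ ≈ 5.0379009e-06.
By linearity: E[X] = C(175, 3)·p³ ≈ 877975 · 5.0379009e-06 ≈ 4.42315.
Here α = 1, so p = 3/n is exactly at the triangle threshold p ~ 1/n. Asymptotically E[X] → c³/6 = 3³/6 = 9/2 ≈ 4.50000, a bounded constant. In this regime the triangle count is asymptotically Poisson(c³/6).

E[X] ≈ 4.42315; in regime p = Θ(1/n^{1}) E[X] stays bounded (at the triangle threshold p ~ 1/n).


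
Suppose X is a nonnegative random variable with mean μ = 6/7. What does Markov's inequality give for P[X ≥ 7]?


μ = E[X] = 6/7, a = 7.
Markov: P[X ≥ 7] ≤ μ/a = (6/7)/7 = 6/49.
Numerically: ≈ 0.122.
(Since a = 7 > μ = 0.857, the bound 6/49 is < 1 and informative.)

P[X ≥ 7] ≤ 6/49 ≈ 0.122.


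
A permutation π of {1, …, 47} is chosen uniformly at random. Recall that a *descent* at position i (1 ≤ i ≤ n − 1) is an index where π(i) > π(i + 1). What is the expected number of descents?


Write X = Σ X_I over i = 1, …, 46, with X_I the indicator of one descent.
There are 46 indicators.
For each fixed i, the pair (π(i), π(i+1)) is a uniformly random ordered pair of distinct values from {1, …, 47}; by symmetry P[π(i) > π(i+1)] = 1/2.
By linearity: E[X] = 46 · (1/2) = (47 − 1) · (1/2) = 23 ≈ 23.000.

E[X] = 23 = 23.000.


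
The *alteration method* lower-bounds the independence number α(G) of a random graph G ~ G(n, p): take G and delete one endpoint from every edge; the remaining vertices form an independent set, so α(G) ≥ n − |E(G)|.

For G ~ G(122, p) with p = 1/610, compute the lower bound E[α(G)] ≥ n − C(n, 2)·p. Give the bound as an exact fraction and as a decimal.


E[|E(G)|] = C(122, 2)·p = 7381 · (1/610) = 121/10.
E[α(G)] ≥ n − E[|E(G)|] = 122 − 121/10 = 1099/10.
Numerically: ≈ 109.90000.
(This is only a lower bound; the true E[α(G)] may be larger.)

E[α(G)] ≥ 1099/10 ≈ 109.90000.


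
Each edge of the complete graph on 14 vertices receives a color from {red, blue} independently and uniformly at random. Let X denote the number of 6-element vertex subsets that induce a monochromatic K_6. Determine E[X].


Let X = Σ_S X_S over the C(14, 6) = 3003 subsets S of size 6, where X_S = 1 if the K_6 on S is monochromatic.
For a fixed S, the K_6 on S has C(6, 2) = 15 edges. P[all 15 edges red] = (1/2)^15, and likewise for blue, so P[monochromatic] = 2·(1/2)^15 = 2^{1 − 15} = 1/16384.
By linearity: E[X] = C(14, 6) · 2^{1 − 15} = 3003 · 1/16384 = 3003/16384.
Numerically: E[X] ≈ 0.183.

E[X] = C(14,6)·2^(1−C(6,2)) = 3003/16384 ≈ 0.183.


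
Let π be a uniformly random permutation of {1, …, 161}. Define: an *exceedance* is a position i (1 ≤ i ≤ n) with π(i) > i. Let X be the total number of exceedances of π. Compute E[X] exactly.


Write X = Σ_{i=1}^{161} X_i, where X_i = 1_{π(i) > i}.
For each fixed i, π(i) is uniform over {1, …, 161} (marginal of a uniform permutation), so P[π(i) > i] = (n − i)/n. Summing: Σ_{i=1}^{161} (n − i)/n = (0 + 1 + … + 160)/161 = 161(161 − 1)/(2·161) = (161 − 1)/2.
Hence E[X] = Σ_{i=1}^{161} (161 − i)/161 = 80 ≈ 80.000000.

E[X] = 80 = 80.000000.


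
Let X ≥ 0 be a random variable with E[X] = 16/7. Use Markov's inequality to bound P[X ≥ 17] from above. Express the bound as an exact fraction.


μ = E[X] = 16/7, a = 17.
Markov: P[X ≥ 17] ≤ μ/a = (16/7)/17 = 16/119.
Numerically: ≈ 0.134454.
(Since a = 17 > μ = 2.285714, the bound 16/119 is < 1 and informative.)

P[X ≥ 17] ≤ 16/119 ≈ 0.134454.


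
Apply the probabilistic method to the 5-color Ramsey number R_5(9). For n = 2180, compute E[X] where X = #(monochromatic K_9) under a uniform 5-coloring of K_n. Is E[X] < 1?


E[X] = C(2180, 9) · 5^{1 − 36} = 3014145651459519573444800 · 5^{−35} = 3014145651459519573444800/2910383045673370361328125.
As a reduced fraction: E[X] = 120565826058380782937792/116415321826934814453125 ≈ 1.0357.
Is E[X] < 1? NO.
Since E[X] ≥ 1, the first-moment bound is inconclusive at n = 2180; it does NOT by itself certify R_5(9) > 2180.

E[X] = 120565826058380782937792/116415321826934814453125 ≈ 1.0357; E[X] ≥ 1; first-moment method inconclusive here.


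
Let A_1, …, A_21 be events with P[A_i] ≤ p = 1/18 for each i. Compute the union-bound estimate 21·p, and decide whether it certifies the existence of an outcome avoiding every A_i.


Union bound: P[∪_{i=1}^{21} A_i] ≤ Σ_i P[A_i] ≤ 21·p = 21·(1/18) = 7/6.
Numerically: 7/6 ≈ 1.167.
Is 7/6 < 1? NO.
Since the bound 7/6 is ≥ 1, the union bound is uninformative here; it does NOT by itself certify existence.

21·p = 7/6 ≈ 1.167; existence NOT certified by the union bound.


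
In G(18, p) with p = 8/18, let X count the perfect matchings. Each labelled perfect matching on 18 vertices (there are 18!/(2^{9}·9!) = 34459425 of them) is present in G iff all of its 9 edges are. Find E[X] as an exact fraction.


K_18 has 18!/(2^{9}·9!) = 34459425 labelled perfect matchings.
For each such perfect matching H, let X_H = 1 if all 9 edges of H are present in G. Then P[X_H = 1] = p^{9} = (4/9)^{9} = 262144/387420489.
By linearity: E[X] = Σ_H E[X_H] = 34459425 · p^{9} = 34459425 · 262144/387420489 = 111522611200/4782969.
Numerically: E[X] ≈ 23316.6.

E[X] = 34459425 · (4/9)^{9} = 111522611200/4782969 ≈ 23316.6.


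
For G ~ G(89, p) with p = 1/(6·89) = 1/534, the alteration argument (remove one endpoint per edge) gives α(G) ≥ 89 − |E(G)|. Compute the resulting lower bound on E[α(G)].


E[|E(G)|] = C(89, 2)·p = 3916 · (1/534) = 22/3.
E[α(G)] ≥ n − E[|E(G)|] = 89 − 22/3 = 245/3.
Numerically: ≈ 81.666667.
(This is only a lower bound; the true E[α(G)] may be larger.)

E[α(G)] ≥ 245/3 ≈ 81.666667.


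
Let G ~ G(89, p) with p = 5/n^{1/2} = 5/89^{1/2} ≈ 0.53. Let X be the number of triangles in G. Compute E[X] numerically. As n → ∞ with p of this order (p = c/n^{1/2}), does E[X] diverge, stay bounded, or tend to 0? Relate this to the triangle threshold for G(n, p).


Number of potential triangles: C(89, 3) = 113564.
Each occurs with probability p³ ≈ (0.53)³ ≈ 1.48876e-01.
By linearity: E[X] = C(89, 3)·p³ ≈ 113564 · 1.48876e-01 ≈ 16906.966.
Since α = 1/2 < 1, p = c/n^{1/2} ≫ 1/n is above the triangle threshold p ~ 1/n. Asymptotically E[X] ~ (c³/6)·n^{3(1−α)} = (5³/6)·n^{1.5} → ∞; triangles are abundant w.h.p.

E[X] ≈ 16906.966; in regime p = Θ(1/n^{1/2}) E[X] diverges (above the triangle threshold p ~ 1/n).


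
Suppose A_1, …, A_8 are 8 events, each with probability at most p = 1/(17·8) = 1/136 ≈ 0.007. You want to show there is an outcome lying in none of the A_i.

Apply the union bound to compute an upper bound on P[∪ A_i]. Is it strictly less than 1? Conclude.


Union bound: P[∪_{i=1}^{8} A_i] ≤ Σ_i P[A_i] ≤ 8·p = 8·(1/136) = 1/17.
Numerically: 1/17 ≈ 0.059.
Is 1/17 < 1? YES.
Since P[∪ A_i] ≤ 1/17 < 1, the complement has P[∩ A_i^c] ≥ 1 − 1/17 = 16/17 > 0, so some outcome avoids every A_i.

8·p = 1/17 ≈ 0.059; existence CERTIFIED by the union bound.


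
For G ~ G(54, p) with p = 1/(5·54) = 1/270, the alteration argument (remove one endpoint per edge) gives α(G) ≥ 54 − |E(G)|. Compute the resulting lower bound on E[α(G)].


E[|E(G)|] = C(54, 2)·p = 1431 · (1/270) = 53/10.
E[α(G)] ≥ n − E[|E(G)|] = 54 − 53/10 = 487/10.
Numerically: ≈ 48.7000.
(This is only a lower bound; the true E[α(G)] may be larger.)

E[α(G)] ≥ 487/10 ≈ 48.7000.


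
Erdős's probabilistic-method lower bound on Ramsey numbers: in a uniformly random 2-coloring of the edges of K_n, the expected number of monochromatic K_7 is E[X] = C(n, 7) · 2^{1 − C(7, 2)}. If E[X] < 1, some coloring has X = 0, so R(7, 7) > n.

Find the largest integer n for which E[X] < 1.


We need C(n, 7) · 2^{1 − 21} < 1, i.e. C(n, 7) < 2^{21 − 1} = 1048576.
Check values of n near the boundary:
  n = 25: C(25, 7) = 480700; 480700 < 1048576? YES
  n = 26: C(26, 7) = 657800; 657800 < 1048576? YES
  n = 27: C(27, 7) = 888030; 888030 < 1048576? YES
  n = 28: C(28, 7) = 1184040; 1184040 < 1048576? NO
  n = 29: C(29, 7) = 1560780; 1560780 < 1048576? NO
The largest n with C(n, 7) < 1048576 is n = 27 (where E[X] = 444015/524288 ≈ 0.84689). Hence R(7, 7) > 27, i.e. R(7, 7) ≥ 28.

Largest n = 27; hence R(7, 7) > 27.


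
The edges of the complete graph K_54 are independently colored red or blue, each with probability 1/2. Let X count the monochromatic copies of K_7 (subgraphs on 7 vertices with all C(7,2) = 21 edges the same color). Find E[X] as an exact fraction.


Let X = Σ_S X_S over the C(54, 7) = 177100560 subsets S of size 7, where X_S = 1 if the K_7 on S is monochromatic.
For a fixed S, the K_7 on S has C(7, 2) = 21 edges. P[all 21 edges red] = (1/2)^21, and likewise for blue, so P[monochromatic] = 2·(1/2)^21 = 2^{1 − 21} = 1/1048576.
Summing: E[X] = C(54, 7) · 2^{1 − 21} = 177100560 · 1/1048576 = 11068785/65536.
Numerically: E[X] ≈ 168.896.

E[X] = C(54,7)·2^(1−C(7,2)) = 11068785/65536 ≈ 168.896.


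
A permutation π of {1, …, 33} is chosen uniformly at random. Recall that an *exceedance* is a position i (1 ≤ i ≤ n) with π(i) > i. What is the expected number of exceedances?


Write X = Σ_{i=1}^{33} X_i, where X_i = 1_{π(i) > i}.
For each fixed i, π(i) is uniform over {1, …, 33} (marginal of a uniform permutation), so P[π(i) > i] = (n − i)/n. Summing: Σ_{i=1}^{33} (n − i)/n = (0 + 1 + … + 32)/33 = 33(33 − 1)/(2·33) = (33 − 1)/2.
Hence E[X] = Σ_{i=1}^{33} (33 − i)/33 = 16 ≈ 16.000.

E[X] = 16 = 16.000.


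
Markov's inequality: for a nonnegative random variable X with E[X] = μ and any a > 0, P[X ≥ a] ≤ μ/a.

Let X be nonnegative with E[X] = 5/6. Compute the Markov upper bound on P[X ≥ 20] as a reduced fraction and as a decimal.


μ = E[X] = 5/6, a = 20.
Markov: P[X ≥ 20] ≤ μ/a = (5/6)/20 = 1/24.
Numerically: ≈ 0.04167.
(Since a = 20 > μ = 0.83333, the bound 1/24 is < 1 and informative.)

P[X ≥ 20] ≤ 1/24 ≈ 0.04167.


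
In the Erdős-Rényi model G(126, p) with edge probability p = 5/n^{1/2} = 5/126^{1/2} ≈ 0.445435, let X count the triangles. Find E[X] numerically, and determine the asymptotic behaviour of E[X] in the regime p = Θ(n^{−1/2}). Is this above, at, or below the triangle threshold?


Number of potential triangles: C(126, 3) = 325500.
Each occurs with probability p³ ≈ (0.445435)³ ≈ 8.83800403e-02.
By linearity: E[X] = C(126, 3)·p³ ≈ 325500 · 8.83800403e-02 ≈ 28767.703123.
Since α = 1/2 < 1, p = c/n^{1/2} ≫ 1/n is above the triangle threshold p ~ 1/n. Asymptotically E[X] ~ (c³/6)·n^{3(1−α)} = (5³/6)·n^{1.5} → ∞; triangles are abundant w.h.p.

E[X] ≈ 28767.703123; in regime p = Θ(1/n^{1/2}) E[X] diverges (above the triangle threshold p ~ 1/n).


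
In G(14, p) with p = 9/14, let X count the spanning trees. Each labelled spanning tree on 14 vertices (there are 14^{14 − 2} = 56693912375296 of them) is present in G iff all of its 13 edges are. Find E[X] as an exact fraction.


K_14 has 14^{14 − 2} = 56693912375296 labelled spanning trees.
For each such spanning tree H, let X_H = 1 if all 13 edges of H are present in G. Then P[X_H = 1] = p^{13} = (9/14)^{13} = 2541865828329/793714773254144.
Summing the indicators: E[X] = Σ_H E[X_H] = 56693912375296 · p^{13} = 56693912375296 · 2541865828329/793714773254144 = 2541865828329/14.
Numerically: E[X] ≈ 1.8156e+11.

E[X] = 56693912375296 · (9/14)^{13} = 2541865828329/14 ≈ 1.8156e+11.


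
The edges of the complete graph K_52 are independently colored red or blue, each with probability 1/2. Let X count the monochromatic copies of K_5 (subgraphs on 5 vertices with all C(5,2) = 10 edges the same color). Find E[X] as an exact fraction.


Let X = Σ_S X_S over the C(52, 5) = 2598960 subsets S of size 5, where X_S = 1 if the K_5 on S is monochromatic.
For a fixed S, the K_5 on S has C(5, 2) = 10 edges. P[all 10 edges red] = (1/2)^10, and likewise for blue, so P[monochromatic] = 2·(1/2)^10 = 2^{1 − 10} = 1/512.
Summing: E[X] = C(52, 5) · 2^{1 − 10} = 2598960 · 1/512 = 162435/32.
Numerically: E[X] ≈ 5076.09375.

E[X] = C(52,5)·2^(1−C(5,2)) = 162435/32 ≈ 5076.09375.


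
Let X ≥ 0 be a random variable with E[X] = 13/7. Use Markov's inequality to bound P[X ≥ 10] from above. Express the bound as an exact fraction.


μ = E[X] = 13/7, a = 10.
Markov: P[X ≥ 10] ≤ μ/a = (13/7)/10 = 13/70.
Numerically: ≈ 0.185714.
(Since a = 10 > μ = 1.857143, the bound 13/70 is < 1 and informative.)

P[X ≥ 10] ≤ 13/70 ≈ 0.185714.


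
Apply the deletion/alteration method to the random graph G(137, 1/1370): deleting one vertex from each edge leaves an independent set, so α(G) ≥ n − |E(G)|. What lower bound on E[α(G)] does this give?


E[|E(G)|] = C(137, 2)·p = 9316 · (1/1370) = 34/5.
E[α(G)] ≥ n − E[|E(G)|] = 137 − 34/5 = 651/5.
Numerically: ≈ 130.2000.
(This is only a lower bound; the true E[α(G)] may be larger.)

E[α(G)] ≥ 651/5 ≈ 130.2000.


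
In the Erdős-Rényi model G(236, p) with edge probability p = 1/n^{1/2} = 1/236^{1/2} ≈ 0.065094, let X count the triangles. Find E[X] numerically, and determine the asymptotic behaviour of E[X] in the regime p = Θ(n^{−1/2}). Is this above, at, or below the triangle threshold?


Number of potential triangles: C(236, 3) = 2162940.
Each occurs with probability p³ ≈ (0.065094)³ ≈ 2.7582396e-04.
By linearity: E[X] = C(236, 3)·p³ ≈ 2162940 · 2.7582396e-04 ≈ 596.59068.
Since α = 1/2 < 1, p = c/n^{1/2} ≫ 1/n is above the triangle threshold p ~ 1/n. Asymptotically E[X] ~ (c³/6)·n^{3(1−α)} = (1³/6)·n^{1.5} → ∞; triangles are abundant w.h.p.

E[X] ≈ 596.59068; in regime p = Θ(1/n^{1/2}) E[X] diverges (above the triangle threshold p ~ 1/n).


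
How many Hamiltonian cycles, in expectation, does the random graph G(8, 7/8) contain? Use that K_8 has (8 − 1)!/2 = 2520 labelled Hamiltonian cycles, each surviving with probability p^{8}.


K_8 has (8 − 1)!/2 = 2520 labelled Hamiltonian cycles.
For each such Hamiltonian cycle H, let X_H = 1 if all 8 edges of H are present in G. Then P[X_H = 1] = p^{8} = (7/8)^{8} = 5764801/16777216.
By linearity: E[X] = Σ_H E[X_H] = 2520 · p^{8} = 2520 · 5764801/16777216 = 1815912315/2097152.
Numerically: E[X] ≈ 865.89.

E[X] = 2520 · (7/8)^{8} = 1815912315/2097152 ≈ 865.89.


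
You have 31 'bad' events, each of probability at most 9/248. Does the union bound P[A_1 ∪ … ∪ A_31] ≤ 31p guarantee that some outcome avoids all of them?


Union bound: P[∪_{i=1}^{31} A_i] ≤ Σ_i P[A_i] ≤ 31·p = 31·(9/248) = 9/8.
Numerically: 9/8 ≈ 1.1250000.
Is 9/8 < 1? NO.
Since the bound 9/8 is ≥ 1, the union bound is uninformative here; it does NOT by itself certify existence.

31·p = 9/8 ≈ 1.1250000; existence NOT certified by the union bound.


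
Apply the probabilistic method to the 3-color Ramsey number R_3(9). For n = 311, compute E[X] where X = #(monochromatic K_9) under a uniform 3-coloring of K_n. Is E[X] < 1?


E[X] = C(311, 9) · 3^{1 − 36} = 66733530156060130 · 3^{−35} = 66733530156060130/50031545098999707.
As a reduced fraction: E[X] = 66733530156060130/50031545098999707 ≈ 1.334.
Is E[X] < 1? NO.
Since E[X] ≥ 1, the first-moment bound is inconclusive at n = 311; it does NOT by itself certify R_3(9) > 311.

E[X] = 66733530156060130/50031545098999707 ≈ 1.334; E[X] ≥ 1; first-moment method inconclusive here.
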